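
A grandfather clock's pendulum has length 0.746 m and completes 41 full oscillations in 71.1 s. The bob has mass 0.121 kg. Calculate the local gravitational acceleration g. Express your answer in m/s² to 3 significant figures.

T = 71.1/41 = 1.734 s.
From T = 2π√(L/g), g = 4π²L/T² = 4π² × 0.746/1.734² = 9.79 m/s².

9.79 m/s²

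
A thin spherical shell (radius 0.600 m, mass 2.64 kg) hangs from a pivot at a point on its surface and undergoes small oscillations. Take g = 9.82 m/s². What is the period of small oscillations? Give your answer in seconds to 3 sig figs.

I_cm = (2/3)mr² = 0.6336 kg·m². The pivot is at distance d = 0.600 m from the centre of mass.
By the parallel-axis theorem, I = I_cm + md² = 0.6336 + 0.9504 = 1.584 kg·m².
T = 2π√(I/(mgd)) = 2π√(1.584/(2.64 × 9.82 × 0.600)) = 2.01 s.

2.01 s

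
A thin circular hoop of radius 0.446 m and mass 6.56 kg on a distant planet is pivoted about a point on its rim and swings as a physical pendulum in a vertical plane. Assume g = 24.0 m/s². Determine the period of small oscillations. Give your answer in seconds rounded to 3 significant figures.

I_cm = mr² = 1.305 kg·m². The pivot is at distance d = 0.446 m from the centre of mass.
By the parallel-axis theorem, I = I_cm + md² = 1.305 + 1.305 = 2.610 kg·m².
T = 2π√(I/(mgd)) = 2π√(2.610/(6.56 × 24.0 × 0.446)) = 1.21 s.

1.21 s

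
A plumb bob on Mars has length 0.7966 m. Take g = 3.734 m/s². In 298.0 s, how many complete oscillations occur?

T = 2π√(L/g) = 2π√(0.7966/3.734) = 2.9021 s.
Number of complete oscillations = ⌊298.0/2.9021⌋ = ⌊102.68⌋ = 102.

102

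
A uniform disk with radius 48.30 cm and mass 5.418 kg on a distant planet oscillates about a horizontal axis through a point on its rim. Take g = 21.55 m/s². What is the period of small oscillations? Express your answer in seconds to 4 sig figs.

1.152 s

I_cm = ½mr² = 0.63198 kg·m². The pivot is at distance d = 0.4830 m from the centre of mass.
By the parallel-axis theorem, I = I_cm + md² = 0.63198 + 1.2640 = 1.8959 kg·m².
T = 2π√(I/(mgd)) = 2π√(1.8959/(5.418 × 21.55 × 0.4830)) = 1.152 s.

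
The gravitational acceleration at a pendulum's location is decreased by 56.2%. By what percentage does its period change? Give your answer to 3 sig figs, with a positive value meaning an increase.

51.1%

T ∝ 1/√g, so T'/T = 1/√(0.4380) = 1.511.
Percentage change in T = (1.511 − 1) × 100% = 51.1%.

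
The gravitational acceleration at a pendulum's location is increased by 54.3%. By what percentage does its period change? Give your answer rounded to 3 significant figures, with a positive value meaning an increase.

T ∝ 1/√g, so T'/T = 1/√(1.543) = 0.8050.
Percentage change in T = (0.8050 − 1) × 100% = -19.5%.

-19.5%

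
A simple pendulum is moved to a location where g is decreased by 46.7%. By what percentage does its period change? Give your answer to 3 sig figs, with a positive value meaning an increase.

37.0%

T ∝ 1/√g, so T'/T = 1/√(0.5330) = 1.370.
Percentage change in T = (1.370 − 1) × 100% = 37.0%.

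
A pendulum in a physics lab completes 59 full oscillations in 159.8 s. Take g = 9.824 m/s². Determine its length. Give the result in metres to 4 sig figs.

1.825 m

T = 159.8/59 = 2.7085 s.
From T = 2π√(L/g), L = gT²/(4π²) = 9.824 × 2.7085²/(4π²) = 1.825 m.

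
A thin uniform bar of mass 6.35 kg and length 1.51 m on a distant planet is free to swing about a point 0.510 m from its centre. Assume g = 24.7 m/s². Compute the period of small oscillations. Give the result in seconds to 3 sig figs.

For a physical pendulum T = 2π√(I/(mgd)), with d = 0.5100 m from pivot to centre of mass.
I_cm = mL²/12 = 6.35 × 1.51²/12 = 1.207 kg·m²; I = I_cm + md² = 1.207 + 6.35 × 0.5100² = 2.858 kg·m².
T = 2π√(2.858/(6.35 × 24.7 × 0.5100)) = 1.19 s.

1.19 s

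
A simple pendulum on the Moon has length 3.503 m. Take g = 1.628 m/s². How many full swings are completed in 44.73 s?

T = 2π√(L/g) = 2π√(3.503/1.628) = 9.2166 s.
Number of complete oscillations = ⌊44.73/9.2166⌋ = ⌊4.8532⌋ = 4.

4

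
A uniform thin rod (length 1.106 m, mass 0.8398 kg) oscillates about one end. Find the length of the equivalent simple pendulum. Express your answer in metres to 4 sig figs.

0.7373 m

The equivalent simple-pendulum length is L_eq = I/(md), where I is about the pivot and d = 0.55300 m.
I_cm = (1/12)mL² = 0.085606 kg·m², so I = I_cm + md² = 0.085606 + 0.25682 = 0.34242 kg·m².
L_eq = 0.34242/(0.8398 × 0.55300) = 0.7373 m.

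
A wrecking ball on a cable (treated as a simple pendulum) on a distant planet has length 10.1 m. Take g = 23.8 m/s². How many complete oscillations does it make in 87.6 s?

21

T = 2π√(L/g) = 2π√(10.1/23.8) = 4.093 s.
Number of complete oscillations = ⌊87.6/4.093⌋ = ⌊21.40⌋ = 21.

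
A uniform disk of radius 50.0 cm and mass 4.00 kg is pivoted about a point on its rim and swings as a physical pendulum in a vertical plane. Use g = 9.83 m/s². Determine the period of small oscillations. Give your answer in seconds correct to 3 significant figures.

I_cm = ½mr² = 0.5000 kg·m². The pivot is at distance d = 0.500 m from the centre of mass.
By the parallel-axis theorem, I = I_cm + md² = 0.5000 + 1.000 = 1.500 kg·m².
T = 2π√(I/(mgd)) = 2π√(1.500/(4.00 × 9.83 × 0.500)) = 1.74 s.

1.74 s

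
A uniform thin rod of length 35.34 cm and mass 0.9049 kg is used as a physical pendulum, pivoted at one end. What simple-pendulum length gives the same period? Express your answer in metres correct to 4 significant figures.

The equivalent simple-pendulum length is L_eq = I/(md), where I is about the pivot and d = 0.17670 m.
I_cm = (1/12)mL² = 0.0094179 kg·m², so I = I_cm + md² = 0.0094179 + 0.028254 = 0.037671 kg·m².
L_eq = 0.037671/(0.9049 × 0.17670) = 0.2356 m.

0.2356 m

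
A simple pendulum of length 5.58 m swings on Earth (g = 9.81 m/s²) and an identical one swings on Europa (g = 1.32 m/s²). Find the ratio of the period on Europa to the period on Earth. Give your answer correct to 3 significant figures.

2.73

T ∝ 1/√g, so T₂/T₁ = √(g₁/g₂) = √(9.81/1.32) = 2.73.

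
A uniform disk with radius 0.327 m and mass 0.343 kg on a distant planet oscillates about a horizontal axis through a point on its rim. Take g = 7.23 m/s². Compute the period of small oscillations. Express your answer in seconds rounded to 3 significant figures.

I_cm = ½mr² = 0.01834 kg·m². The pivot is at distance d = 0.327 m from the centre of mass.
By the parallel-axis theorem, I = I_cm + md² = 0.01834 + 0.03668 = 0.05501 kg·m².
T = 2π√(I/(mgd)) = 2π√(0.05501/(0.343 × 7.23 × 0.327)) = 1.64 s.

1.64 s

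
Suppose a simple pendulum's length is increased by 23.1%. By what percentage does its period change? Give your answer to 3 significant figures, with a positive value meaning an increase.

11.0%

T ∝ √L, so T'/T = √(1.231) = 1.110.
Percentage change in T = (1.110 − 1) × 100% = 11.0%.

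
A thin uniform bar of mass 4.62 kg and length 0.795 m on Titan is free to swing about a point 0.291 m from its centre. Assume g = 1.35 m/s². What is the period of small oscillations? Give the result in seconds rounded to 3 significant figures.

For a physical pendulum T = 2π√(I/(mgd)), with d = 0.2910 m from pivot to centre of mass.
I_cm = mL²/12 = 4.62 × 0.795²/12 = 0.2433 kg·m²; I = I_cm + md² = 0.2433 + 4.62 × 0.2910² = 0.6346 kg·m².
T = 2π√(0.6346/(4.62 × 1.35 × 0.2910)) = 3.72 s.

3.72 s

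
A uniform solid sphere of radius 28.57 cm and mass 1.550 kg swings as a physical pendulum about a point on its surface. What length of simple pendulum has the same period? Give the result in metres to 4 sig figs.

The equivalent simple-pendulum length is L_eq = I/(md), where I is about the pivot and d = 0.28570 m.
I_cm = (2/5)mR² = 0.050607 kg·m², so I = I_cm + md² = 0.050607 + 0.12652 = 0.17713 kg·m².
L_eq = 0.17713/(1.550 × 0.28570) = 0.4000 m.

0.4000 m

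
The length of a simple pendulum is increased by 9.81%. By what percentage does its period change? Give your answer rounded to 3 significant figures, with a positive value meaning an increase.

4.79%

T ∝ √L, so T'/T = √(1.098) = 1.048.
Percentage change in T = (1.048 − 1) × 100% = 4.79%.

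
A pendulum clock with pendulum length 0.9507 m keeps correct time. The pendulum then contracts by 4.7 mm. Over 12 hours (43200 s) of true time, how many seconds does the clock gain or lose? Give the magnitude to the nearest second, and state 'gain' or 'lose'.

gain 107 s

T ∝ √L, so T'/T = √(0.94600/0.9507) = 0.997525.
In 43200 s of true time the clock registers 43200/0.997525 = 43307.2 s, so it gains 107 s.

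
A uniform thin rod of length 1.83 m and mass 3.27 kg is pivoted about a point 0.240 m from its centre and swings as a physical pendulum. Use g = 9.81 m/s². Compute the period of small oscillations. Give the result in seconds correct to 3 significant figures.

2.38 s

For a physical pendulum T = 2π√(I/(mgd)), with d = 0.2400 m from pivot to centre of mass.
I_cm = mL²/12 = 3.27 × 1.83²/12 = 0.9126 kg·m²; I = I_cm + md² = 0.9126 + 3.27 × 0.2400² = 1.101 kg·m².
T = 2π√(1.101/(3.27 × 9.81 × 0.2400)) = 2.38 s.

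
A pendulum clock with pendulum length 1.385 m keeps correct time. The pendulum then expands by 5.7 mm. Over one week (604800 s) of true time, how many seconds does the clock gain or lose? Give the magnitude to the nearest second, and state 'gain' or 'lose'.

lose 1241 s

T ∝ √L, so T'/T = √(1.39070/1.385) = 1.00206.
In 604800 s of true time the clock registers 604800/1.00206 = 603559.3 s, so it loses 1241 s.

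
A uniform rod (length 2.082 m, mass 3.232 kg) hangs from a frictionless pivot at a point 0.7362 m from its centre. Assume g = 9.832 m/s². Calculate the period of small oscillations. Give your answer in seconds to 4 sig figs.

2.220 s

For a physical pendulum T = 2π√(I/(mgd)), with d = 0.73620 m from pivot to centre of mass.
I_cm = mL²/12 = 3.232 × 2.082²/12 = 1.1675 kg·m²; I = I_cm + md² = 1.1675 + 3.232 × 0.73620² = 2.9192 kg·m².
T = 2π√(2.9192/(3.232 × 9.832 × 0.73620)) = 2.220 s.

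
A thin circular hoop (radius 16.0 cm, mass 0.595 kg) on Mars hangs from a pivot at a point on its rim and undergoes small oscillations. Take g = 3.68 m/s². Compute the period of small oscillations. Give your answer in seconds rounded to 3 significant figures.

I_cm = mr² = 0.01523 kg·m². The pivot is at distance d = 0.160 m from the centre of mass.
By the parallel-axis theorem, I = I_cm + md² = 0.01523 + 0.01523 = 0.03046 kg·m².
T = 2π√(I/(mgd)) = 2π√(0.03046/(0.595 × 3.68 × 0.160)) = 1.85 s.

1.85 s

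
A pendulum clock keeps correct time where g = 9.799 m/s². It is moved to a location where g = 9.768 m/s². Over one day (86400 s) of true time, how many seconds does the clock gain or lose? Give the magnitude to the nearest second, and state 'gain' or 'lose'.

lose 137 s

The clock's period scales as T ∝ 1/√g, so T'/T = √(9.799/9.768) = 1.00159.
In 86400 s of true time the clock registers 86400/1.00159 = 86263.2 s, so it loses 137 s.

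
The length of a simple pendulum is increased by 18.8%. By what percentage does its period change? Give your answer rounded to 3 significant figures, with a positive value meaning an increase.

9.00%

T ∝ √L, so T'/T = √(1.188) = 1.090.
Percentage change in T = (1.090 − 1) × 100% = 9.00%.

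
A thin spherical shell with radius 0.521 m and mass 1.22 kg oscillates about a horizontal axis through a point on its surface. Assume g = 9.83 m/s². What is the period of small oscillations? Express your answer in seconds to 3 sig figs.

I_cm = (2/3)mr² = 0.2208 kg·m². The pivot is at distance d = 0.521 m from the centre of mass.
By the parallel-axis theorem, I = I_cm + md² = 0.2208 + 0.3312 = 0.5519 kg·m².
T = 2π√(I/(mgd)) = 2π√(0.5519/(1.22 × 9.83 × 0.521)) = 1.87 s.

1.87 s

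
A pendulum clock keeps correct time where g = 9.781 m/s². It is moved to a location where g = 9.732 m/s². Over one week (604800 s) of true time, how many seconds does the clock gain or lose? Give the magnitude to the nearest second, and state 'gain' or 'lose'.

The clock's period scales as T ∝ 1/√g, so T'/T = √(9.781/9.732) = 1.00251.
In 604800 s of true time the clock registers 604800/1.00251 = 603283.2 s, so it loses 1517 s.

lose 1517 s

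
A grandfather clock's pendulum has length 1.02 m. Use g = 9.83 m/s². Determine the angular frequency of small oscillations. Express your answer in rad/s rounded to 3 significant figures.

3.10 rad/s

ω = √(g/L) = √(9.83/1.02) = 3.10 rad/s.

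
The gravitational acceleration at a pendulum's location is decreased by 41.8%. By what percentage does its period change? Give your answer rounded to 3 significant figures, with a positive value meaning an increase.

31.1%

T ∝ 1/√g, so T'/T = 1/√(0.5820) = 1.311.
Percentage change in T = (1.311 − 1) × 100% = 31.1%.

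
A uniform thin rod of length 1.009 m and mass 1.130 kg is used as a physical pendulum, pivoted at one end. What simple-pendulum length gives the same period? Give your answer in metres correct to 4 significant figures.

The equivalent simple-pendulum length is L_eq = I/(md), where I is about the pivot and d = 0.50450 m.
I_cm = (1/12)mL² = 0.095869 kg·m², so I = I_cm + md² = 0.095869 + 0.28761 = 0.38348 kg·m².
L_eq = 0.38348/(1.130 × 0.50450) = 0.6727 m.

0.6727 m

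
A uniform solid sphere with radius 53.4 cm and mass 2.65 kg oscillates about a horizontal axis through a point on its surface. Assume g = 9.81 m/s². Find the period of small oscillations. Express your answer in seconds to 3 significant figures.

I_cm = (2/5)mr² = 0.3023 kg·m². The pivot is at distance d = 0.534 m from the centre of mass.
By the parallel-axis theorem, I = I_cm + md² = 0.3023 + 0.7557 = 1.058 kg·m².
T = 2π√(I/(mgd)) = 2π√(1.058/(2.65 × 9.81 × 0.534)) = 1.73 s.

1.73 s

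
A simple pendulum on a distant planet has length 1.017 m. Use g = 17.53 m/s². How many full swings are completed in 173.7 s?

T = 2π√(L/g) = 2π√(1.017/17.53) = 1.5134 s.
Number of complete oscillations = ⌊173.7/1.5134⌋ = ⌊114.78⌋ = 114.

114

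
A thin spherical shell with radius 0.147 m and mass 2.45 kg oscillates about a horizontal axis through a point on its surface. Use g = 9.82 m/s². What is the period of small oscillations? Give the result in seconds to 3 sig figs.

0.992 s

I_cm = (2/3)mr² = 0.03529 kg·m². The pivot is at distance d = 0.147 m from the centre of mass.
By the parallel-axis theorem, I = I_cm + md² = 0.03529 + 0.05294 = 0.08824 kg·m².
T = 2π√(I/(mgd)) = 2π√(0.08824/(2.45 × 9.82 × 0.147)) = 0.992 s.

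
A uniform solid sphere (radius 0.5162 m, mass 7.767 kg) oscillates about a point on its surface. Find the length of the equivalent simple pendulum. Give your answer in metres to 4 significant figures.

The equivalent simple-pendulum length is L_eq = I/(md), where I is about the pivot and d = 0.51620 m.
I_cm = (2/5)mR² = 0.82785 kg·m², so I = I_cm + md² = 0.82785 + 2.0696 = 2.8975 kg·m².
L_eq = 2.8975/(7.767 × 0.51620) = 0.7227 m.

0.7227 m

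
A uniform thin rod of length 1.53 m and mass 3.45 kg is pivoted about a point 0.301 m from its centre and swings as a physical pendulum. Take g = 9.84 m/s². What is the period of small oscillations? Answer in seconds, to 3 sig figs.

1.95 s

For a physical pendulum T = 2π√(I/(mgd)), with d = 0.3010 m from pivot to centre of mass.
I_cm = mL²/12 = 3.45 × 1.53²/12 = 0.6730 kg·m²; I = I_cm + md² = 0.6730 + 3.45 × 0.3010² = 0.9856 kg·m².
T = 2π√(0.9856/(3.45 × 9.84 × 0.3010)) = 1.95 s.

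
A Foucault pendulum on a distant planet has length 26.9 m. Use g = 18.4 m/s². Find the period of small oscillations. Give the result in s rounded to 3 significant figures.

7.60 s

T = 2π√(L/g) = 2π√(26.9/18.4) = 2π × 1.209 = 7.60 s.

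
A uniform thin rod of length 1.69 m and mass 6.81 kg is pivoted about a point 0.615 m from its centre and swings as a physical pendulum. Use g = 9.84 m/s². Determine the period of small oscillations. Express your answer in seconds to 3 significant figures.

2.01 s

For a physical pendulum T = 2π√(I/(mgd)), with d = 0.6150 m from pivot to centre of mass.
I_cm = mL²/12 = 6.81 × 1.69²/12 = 1.621 kg·m²; I = I_cm + md² = 1.621 + 6.81 × 0.6150² = 4.197 kg·m².
T = 2π√(4.197/(6.81 × 9.84 × 0.6150)) = 2.01 s.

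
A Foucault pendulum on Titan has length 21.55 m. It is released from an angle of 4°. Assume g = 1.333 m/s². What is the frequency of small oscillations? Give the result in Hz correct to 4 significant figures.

T = 2π√(L/g) = 2π√(21.55/1.333) = 25.263 s, so f = 1/T = 0.03958 Hz.

0.03958 Hz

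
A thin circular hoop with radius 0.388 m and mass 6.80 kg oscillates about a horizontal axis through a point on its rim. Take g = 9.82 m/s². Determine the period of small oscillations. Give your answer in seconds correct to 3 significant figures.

I_cm = mr² = 1.024 kg·m². The pivot is at distance d = 0.388 m from the centre of mass.
By the parallel-axis theorem, I = I_cm + md² = 1.024 + 1.024 = 2.047 kg·m².
T = 2π√(I/(mgd)) = 2π√(2.047/(6.80 × 9.82 × 0.388)) = 1.77 s.

1.77 s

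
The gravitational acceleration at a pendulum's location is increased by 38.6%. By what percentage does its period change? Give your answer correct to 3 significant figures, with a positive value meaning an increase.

-15.1%

T ∝ 1/√g, so T'/T = 1/√(1.386) = 0.8494.
Percentage change in T = (0.8494 − 1) × 100% = -15.1%.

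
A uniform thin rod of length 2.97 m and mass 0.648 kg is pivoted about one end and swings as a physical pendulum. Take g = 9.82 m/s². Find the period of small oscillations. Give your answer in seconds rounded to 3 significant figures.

2.82 s

For a physical pendulum T = 2π√(I/(mgd)), with d = 1.485 m from pivot to centre of mass.
I_cm = mL²/12 = 0.648 × 2.97²/12 = 0.4763 kg·m²; I = I_cm + md² = 0.4763 + 0.648 × 1.485² = 1.905 kg·m².
T = 2π√(1.905/(0.648 × 9.82 × 1.485)) = 2.82 s.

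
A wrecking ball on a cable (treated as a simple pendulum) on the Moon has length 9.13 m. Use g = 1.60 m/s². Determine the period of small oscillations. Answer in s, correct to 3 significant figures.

T = 2π√(L/g) = 2π√(9.13/1.60) = 2π × 2.389 = 15.0 s.

15.0 s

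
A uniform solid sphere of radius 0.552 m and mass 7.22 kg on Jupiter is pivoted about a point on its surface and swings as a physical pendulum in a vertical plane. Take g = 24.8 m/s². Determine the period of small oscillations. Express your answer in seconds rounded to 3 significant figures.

1.11 s

I_cm = (2/5)mr² = 0.8800 kg·m². The pivot is at distance d = 0.552 m from the centre of mass.
By the parallel-axis theorem, I = I_cm + md² = 0.8800 + 2.200 = 3.080 kg·m².
T = 2π√(I/(mgd)) = 2π√(3.080/(7.22 × 24.8 × 0.552)) = 1.11 s.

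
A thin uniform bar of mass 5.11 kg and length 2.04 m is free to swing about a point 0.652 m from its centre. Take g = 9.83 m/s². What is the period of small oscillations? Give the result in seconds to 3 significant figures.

2.18 s

For a physical pendulum T = 2π√(I/(mgd)), with d = 0.6520 m from pivot to centre of mass.
I_cm = mL²/12 = 5.11 × 2.04²/12 = 1.772 kg·m²; I = I_cm + md² = 1.772 + 5.11 × 0.6520² = 3.944 kg·m².
T = 2π√(3.944/(5.11 × 9.83 × 0.6520)) = 2.18 s.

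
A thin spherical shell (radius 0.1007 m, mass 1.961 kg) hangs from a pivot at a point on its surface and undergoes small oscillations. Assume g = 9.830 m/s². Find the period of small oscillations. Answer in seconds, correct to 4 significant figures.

I_cm = (2/3)mr² = 0.013257 kg·m². The pivot is at distance d = 0.1007 m from the centre of mass.
By the parallel-axis theorem, I = I_cm + md² = 0.013257 + 0.019886 = 0.033143 kg·m².
T = 2π√(I/(mgd)) = 2π√(0.033143/(1.961 × 9.830 × 0.1007)) = 0.8210 s.

0.8210 s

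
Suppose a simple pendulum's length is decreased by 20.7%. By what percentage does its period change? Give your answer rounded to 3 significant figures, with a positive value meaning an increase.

-10.9%

T ∝ √L, so T'/T = √(0.7930) = 0.8905.
Percentage change in T = (0.8905 − 1) × 100% = -10.9%.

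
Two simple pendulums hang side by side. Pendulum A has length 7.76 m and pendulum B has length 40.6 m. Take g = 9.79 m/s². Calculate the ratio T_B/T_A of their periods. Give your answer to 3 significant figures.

T ∝ √L, so T_B/T_A = √(L_B/L_A) = √(40.6/7.76) = 2.29.

2.29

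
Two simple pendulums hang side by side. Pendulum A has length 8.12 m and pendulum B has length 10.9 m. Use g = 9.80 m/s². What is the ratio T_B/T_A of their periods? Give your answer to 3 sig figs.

T ∝ √L, so T_B/T_A = √(L_B/L_A) = √(10.9/8.12) = 1.16.

1.16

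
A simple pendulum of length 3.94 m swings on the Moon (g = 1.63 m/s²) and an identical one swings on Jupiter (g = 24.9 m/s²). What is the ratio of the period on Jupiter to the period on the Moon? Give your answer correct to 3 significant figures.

T ∝ 1/√g, so T₂/T₁ = √(g₁/g₂) = √(1.63/24.9) = 0.256.

0.256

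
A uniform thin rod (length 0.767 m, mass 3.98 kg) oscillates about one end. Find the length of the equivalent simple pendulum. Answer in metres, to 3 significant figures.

The equivalent simple-pendulum length is L_eq = I/(md), where I is about the pivot and d = 0.3835 m.
I_cm = (1/12)mL² = 0.1951 kg·m², so I = I_cm + md² = 0.1951 + 0.5853 = 0.7805 kg·m².
L_eq = 0.7805/(3.98 × 0.3835) = 0.511 m.

0.511 m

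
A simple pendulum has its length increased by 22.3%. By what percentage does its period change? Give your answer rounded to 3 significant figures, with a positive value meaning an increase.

10.6%

T ∝ √L, so T'/T = √(1.223) = 1.106.
Percentage change in T = (1.106 − 1) × 100% = 10.6%.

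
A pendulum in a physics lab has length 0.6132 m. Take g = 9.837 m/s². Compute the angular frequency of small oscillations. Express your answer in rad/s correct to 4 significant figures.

4.005 rad/s

ω = √(g/L) = √(9.837/0.6132) = 4.005 rad/s.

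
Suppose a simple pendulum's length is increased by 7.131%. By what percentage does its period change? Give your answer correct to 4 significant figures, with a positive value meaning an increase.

T ∝ √L, so T'/T = √(1.0713) = 1.0350.
Percentage change in T = (1.0350 − 1) × 100% = 3.504%.

3.504%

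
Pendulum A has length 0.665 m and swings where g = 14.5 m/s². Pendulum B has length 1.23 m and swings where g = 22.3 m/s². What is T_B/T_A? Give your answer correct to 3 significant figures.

1.10

T = 2π√(L/g), so T_B/T_A = √((L_B/g_B)/(L_A/g_A)) = √((1.23/22.3)/(0.665/14.5)) = 1.10.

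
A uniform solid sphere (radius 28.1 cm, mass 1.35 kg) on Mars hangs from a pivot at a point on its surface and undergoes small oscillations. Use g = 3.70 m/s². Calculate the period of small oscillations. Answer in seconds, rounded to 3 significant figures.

I_cm = (2/5)mr² = 0.04264 kg·m². The pivot is at distance d = 0.281 m from the centre of mass.
By the parallel-axis theorem, I = I_cm + md² = 0.04264 + 0.1066 = 0.1492 kg·m².
T = 2π√(I/(mgd)) = 2π√(0.1492/(1.35 × 3.70 × 0.281)) = 2.05 s.

2.05 s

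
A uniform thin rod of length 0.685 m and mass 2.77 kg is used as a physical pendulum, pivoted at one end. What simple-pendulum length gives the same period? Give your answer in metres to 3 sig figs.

The equivalent simple-pendulum length is L_eq = I/(md), where I is about the pivot and d = 0.3425 m.
I_cm = (1/12)mL² = 0.1083 kg·m², so I = I_cm + md² = 0.1083 + 0.3249 = 0.4333 kg·m².
L_eq = 0.4333/(2.77 × 0.3425) = 0.457 m.

0.457 m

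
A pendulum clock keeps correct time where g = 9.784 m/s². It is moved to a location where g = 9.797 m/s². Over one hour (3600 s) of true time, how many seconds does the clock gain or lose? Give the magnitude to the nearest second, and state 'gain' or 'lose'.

The clock's period scales as T ∝ 1/√g, so T'/T = √(9.784/9.797) = 0.999336.
In 3600 s of true time the clock registers 3600/0.999336 = 3602.4 s, so it gains 2 s.

gain 2 s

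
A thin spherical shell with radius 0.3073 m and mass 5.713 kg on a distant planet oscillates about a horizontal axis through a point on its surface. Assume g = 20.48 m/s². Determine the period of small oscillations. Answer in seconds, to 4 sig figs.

I_cm = (2/3)mr² = 0.35966 kg·m². The pivot is at distance d = 0.3073 m from the centre of mass.
By the parallel-axis theorem, I = I_cm + md² = 0.35966 + 0.53950 = 0.89916 kg·m².
T = 2π√(I/(mgd)) = 2π√(0.89916/(5.713 × 20.48 × 0.3073)) = 0.9936 s.

0.9936 s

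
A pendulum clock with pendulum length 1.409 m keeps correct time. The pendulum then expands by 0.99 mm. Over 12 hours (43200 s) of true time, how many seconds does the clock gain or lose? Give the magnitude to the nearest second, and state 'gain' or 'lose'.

T ∝ √L, so T'/T = √(1.40999/1.409) = 1.00035.
In 43200 s of true time the clock registers 43200/1.00035 = 43184.8 s, so it loses 15 s.

lose 15 s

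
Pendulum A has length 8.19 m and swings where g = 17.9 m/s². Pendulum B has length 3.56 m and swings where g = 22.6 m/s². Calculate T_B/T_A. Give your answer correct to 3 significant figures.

T = 2π√(L/g), so T_B/T_A = √((L_B/g_B)/(L_A/g_A)) = √((3.56/22.6)/(8.19/17.9)) = 0.587.

0.587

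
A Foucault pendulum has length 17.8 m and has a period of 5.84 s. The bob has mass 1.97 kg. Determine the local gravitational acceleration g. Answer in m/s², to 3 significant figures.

From T = 2π√(L/g), g = 4π²L/T² = 4π² × 17.8/5.840² = 20.6 m/s².

20.6 m/s²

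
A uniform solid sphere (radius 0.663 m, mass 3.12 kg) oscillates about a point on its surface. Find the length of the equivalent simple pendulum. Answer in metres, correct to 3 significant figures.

0.928 m

The equivalent simple-pendulum length is L_eq = I/(md), where I is about the pivot and d = 0.6630 m.
I_cm = (2/5)mR² = 0.5486 kg·m², so I = I_cm + md² = 0.5486 + 1.371 = 1.920 kg·m².
L_eq = 1.920/(3.12 × 0.6630) = 0.928 m.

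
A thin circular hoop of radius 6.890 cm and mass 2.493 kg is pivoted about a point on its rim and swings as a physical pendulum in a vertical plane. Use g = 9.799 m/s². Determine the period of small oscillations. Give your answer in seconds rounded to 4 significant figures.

I_cm = mr² = 0.011835 kg·m². The pivot is at distance d = 0.06890 m from the centre of mass.
By the parallel-axis theorem, I = I_cm + md² = 0.011835 + 0.011835 = 0.023670 kg·m².
T = 2π√(I/(mgd)) = 2π√(0.023670/(2.493 × 9.799 × 0.06890)) = 0.7451 s.

0.7451 s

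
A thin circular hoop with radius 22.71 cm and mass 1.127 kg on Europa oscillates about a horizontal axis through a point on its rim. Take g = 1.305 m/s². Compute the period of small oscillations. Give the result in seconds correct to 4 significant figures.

I_cm = mr² = 0.058124 kg·m². The pivot is at distance d = 0.2271 m from the centre of mass.
By the parallel-axis theorem, I = I_cm + md² = 0.058124 + 0.058124 = 0.11625 kg·m².
T = 2π√(I/(mgd)) = 2π√(0.11625/(1.127 × 1.305 × 0.2271)) = 3.707 s.

3.707 s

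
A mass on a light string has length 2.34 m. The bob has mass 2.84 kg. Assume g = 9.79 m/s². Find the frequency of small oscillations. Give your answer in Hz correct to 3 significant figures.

T = 2π√(L/g) = 2π√(2.34/9.79) = 3.072 s, so f = 1/T = 0.326 Hz.

0.326 Hz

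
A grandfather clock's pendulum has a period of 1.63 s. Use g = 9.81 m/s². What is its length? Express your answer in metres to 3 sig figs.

From T = 2π√(L/g), L = gT²/(4π²) = 9.81 × 1.630²/(4π²) = 0.660 m.

0.660 m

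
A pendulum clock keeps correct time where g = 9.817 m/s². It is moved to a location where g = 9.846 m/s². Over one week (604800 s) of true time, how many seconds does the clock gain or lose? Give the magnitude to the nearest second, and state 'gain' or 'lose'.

gain 893 s

The clock's period scales as T ∝ 1/√g, so T'/T = √(9.817/9.846) = 0.998526.
In 604800 s of true time the clock registers 604800/0.998526 = 605692.6 s, so it gains 893 s.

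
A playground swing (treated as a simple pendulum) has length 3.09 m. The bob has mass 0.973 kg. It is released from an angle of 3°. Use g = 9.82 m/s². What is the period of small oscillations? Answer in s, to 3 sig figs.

T = 2π√(L/g) = 2π√(3.09/9.82) = 2π × 0.5609 = 3.52 s.

3.52 s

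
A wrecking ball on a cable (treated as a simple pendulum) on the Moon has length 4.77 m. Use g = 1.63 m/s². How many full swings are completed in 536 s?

49

T = 2π√(L/g) = 2π√(4.77/1.63) = 10.75 s.
Number of complete oscillations = ⌊536/10.75⌋ = ⌊49.87⌋ = 49.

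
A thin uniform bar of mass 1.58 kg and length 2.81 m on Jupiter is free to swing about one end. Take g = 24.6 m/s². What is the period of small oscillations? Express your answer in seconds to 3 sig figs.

1.73 s

For a physical pendulum T = 2π√(I/(mgd)), with d = 1.405 m from pivot to centre of mass.
I_cm = mL²/12 = 1.58 × 2.81²/12 = 1.040 kg·m²; I = I_cm + md² = 1.040 + 1.58 × 1.405² = 4.159 kg·m².
T = 2π√(4.159/(1.58 × 24.6 × 1.405)) = 1.73 s.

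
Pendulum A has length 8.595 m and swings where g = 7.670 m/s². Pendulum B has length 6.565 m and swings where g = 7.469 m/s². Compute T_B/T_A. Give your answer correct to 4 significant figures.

T = 2π√(L/g), so T_B/T_A = √((L_B/g_B)/(L_A/g_A)) = √((6.565/7.469)/(8.595/7.670)) = 0.8856.

0.8856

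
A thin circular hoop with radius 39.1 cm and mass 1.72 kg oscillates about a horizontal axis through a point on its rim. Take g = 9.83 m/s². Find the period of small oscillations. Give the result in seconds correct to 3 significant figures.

1.77 s

I_cm = mr² = 0.2630 kg·m². The pivot is at distance d = 0.391 m from the centre of mass.
By the parallel-axis theorem, I = I_cm + md² = 0.2630 + 0.2630 = 0.5259 kg·m².
T = 2π√(I/(mgd)) = 2π√(0.5259/(1.72 × 9.83 × 0.391)) = 1.77 s.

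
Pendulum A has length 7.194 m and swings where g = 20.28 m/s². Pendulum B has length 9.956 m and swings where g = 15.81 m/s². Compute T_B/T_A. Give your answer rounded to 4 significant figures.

T = 2π√(L/g), so T_B/T_A = √((L_B/g_B)/(L_A/g_A)) = √((9.956/15.81)/(7.194/20.28)) = 1.332.

1.332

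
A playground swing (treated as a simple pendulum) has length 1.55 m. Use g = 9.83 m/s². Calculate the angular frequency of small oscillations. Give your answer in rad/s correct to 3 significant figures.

2.52 rad/s

ω = √(g/L) = √(9.83/1.55) = 2.52 rad/s.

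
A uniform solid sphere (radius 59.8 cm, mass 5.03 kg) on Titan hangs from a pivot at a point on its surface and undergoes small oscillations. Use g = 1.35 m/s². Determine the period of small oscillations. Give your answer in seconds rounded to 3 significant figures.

I_cm = (2/5)mr² = 0.7195 kg·m². The pivot is at distance d = 0.598 m from the centre of mass.
By the parallel-axis theorem, I = I_cm + md² = 0.7195 + 1.799 = 2.518 kg·m².
T = 2π√(I/(mgd)) = 2π√(2.518/(5.03 × 1.35 × 0.598)) = 4.95 s.

4.95 s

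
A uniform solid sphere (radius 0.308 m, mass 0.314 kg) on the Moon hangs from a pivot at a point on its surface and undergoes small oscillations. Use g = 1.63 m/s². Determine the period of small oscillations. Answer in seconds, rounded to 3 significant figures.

3.23 s

I_cm = (2/5)mr² = 0.01191 kg·m². The pivot is at distance d = 0.308 m from the centre of mass.
By the parallel-axis theorem, I = I_cm + md² = 0.01191 + 0.02979 = 0.04170 kg·m².
T = 2π√(I/(mgd)) = 2π√(0.04170/(0.314 × 1.63 × 0.308)) = 3.23 s.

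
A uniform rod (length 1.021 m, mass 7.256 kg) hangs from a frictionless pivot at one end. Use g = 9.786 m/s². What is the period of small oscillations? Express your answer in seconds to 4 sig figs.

For a physical pendulum T = 2π√(I/(mgd)), with d = 0.51050 m from pivot to centre of mass.
I_cm = mL²/12 = 7.256 × 1.021²/12 = 0.63033 kg·m²; I = I_cm + md² = 0.63033 + 7.256 × 0.51050² = 2.5213 kg·m².
T = 2π√(2.5213/(7.256 × 9.786 × 0.51050)) = 1.657 s.

1.657 s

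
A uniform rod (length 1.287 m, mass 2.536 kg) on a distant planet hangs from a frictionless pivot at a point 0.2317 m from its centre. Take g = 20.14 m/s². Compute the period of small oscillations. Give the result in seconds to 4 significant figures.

For a physical pendulum T = 2π√(I/(mgd)), with d = 0.23170 m from pivot to centre of mass.
I_cm = mL²/12 = 2.536 × 1.287²/12 = 0.35005 kg·m²; I = I_cm + md² = 0.35005 + 2.536 × 0.23170² = 0.48619 kg·m².
T = 2π√(0.48619/(2.536 × 20.14 × 0.23170)) = 1.274 s.

1.274 s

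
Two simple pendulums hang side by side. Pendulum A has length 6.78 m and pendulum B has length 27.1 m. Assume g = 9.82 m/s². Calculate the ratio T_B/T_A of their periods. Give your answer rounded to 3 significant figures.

T ∝ √L, so T_B/T_A = √(L_B/L_A) = √(27.1/6.78) = 2.00.

2.00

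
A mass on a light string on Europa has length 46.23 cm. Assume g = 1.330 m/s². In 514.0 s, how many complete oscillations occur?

T = 2π√(L/g) = 2π√(0.4623/1.330) = 3.7044 s.
Number of complete oscillations = ⌊514.0/3.7044⌋ = ⌊138.75⌋ = 138.

138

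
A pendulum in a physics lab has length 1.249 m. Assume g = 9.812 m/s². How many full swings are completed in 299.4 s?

133

T = 2π√(L/g) = 2π√(1.249/9.812) = 2.2417 s.
Number of complete oscillations = ⌊299.4/2.2417⌋ = ⌊133.56⌋ = 133.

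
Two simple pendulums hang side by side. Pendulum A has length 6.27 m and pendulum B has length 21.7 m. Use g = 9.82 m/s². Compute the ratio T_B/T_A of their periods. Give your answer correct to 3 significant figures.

T ∝ √L, so T_B/T_A = √(L_B/L_A) = √(21.7/6.27) = 1.86.

1.86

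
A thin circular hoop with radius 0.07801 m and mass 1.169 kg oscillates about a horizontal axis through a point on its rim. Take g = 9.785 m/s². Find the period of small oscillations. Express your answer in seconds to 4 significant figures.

I_cm = mr² = 0.0071140 kg·m². The pivot is at distance d = 0.07801 m from the centre of mass.
By the parallel-axis theorem, I = I_cm + md² = 0.0071140 + 0.0071140 = 0.014228 kg·m².
T = 2π√(I/(mgd)) = 2π√(0.014228/(1.169 × 9.785 × 0.07801)) = 0.7934 s.

0.7934 s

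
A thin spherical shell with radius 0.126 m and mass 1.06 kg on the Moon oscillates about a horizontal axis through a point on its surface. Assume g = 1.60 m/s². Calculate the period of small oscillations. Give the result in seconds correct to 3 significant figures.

I_cm = (2/3)mr² = 0.01122 kg·m². The pivot is at distance d = 0.126 m from the centre of mass.
By the parallel-axis theorem, I = I_cm + md² = 0.01122 + 0.01683 = 0.02805 kg·m².
T = 2π√(I/(mgd)) = 2π√(0.02805/(1.06 × 1.60 × 0.126)) = 2.28 s.

2.28 s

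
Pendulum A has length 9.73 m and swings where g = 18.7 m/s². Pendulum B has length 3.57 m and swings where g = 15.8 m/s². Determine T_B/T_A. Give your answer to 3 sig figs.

T = 2π√(L/g), so T_B/T_A = √((L_B/g_B)/(L_A/g_A)) = √((3.57/15.8)/(9.73/18.7)) = 0.659.

0.659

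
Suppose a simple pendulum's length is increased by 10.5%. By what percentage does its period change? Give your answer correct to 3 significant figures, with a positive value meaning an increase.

5.12%

T ∝ √L, so T'/T = √(1.105) = 1.051.
Percentage change in T = (1.051 − 1) × 100% = 5.12%.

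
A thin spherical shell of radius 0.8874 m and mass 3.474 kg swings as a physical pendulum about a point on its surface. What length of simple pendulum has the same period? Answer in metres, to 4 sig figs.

The equivalent simple-pendulum length is L_eq = I/(md), where I is about the pivot and d = 0.88740 m.
I_cm = (2/3)mR² = 1.8238 kg·m², so I = I_cm + md² = 1.8238 + 2.7357 = 4.5595 kg·m².
L_eq = 4.5595/(3.474 × 0.88740) = 1.479 m.

1.479 m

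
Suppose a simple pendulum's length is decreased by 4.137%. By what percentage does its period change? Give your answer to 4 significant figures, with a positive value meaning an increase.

T ∝ √L, so T'/T = √(0.95863) = 0.97910.
Percentage change in T = (0.97910 − 1) × 100% = -2.090%.

-2.090%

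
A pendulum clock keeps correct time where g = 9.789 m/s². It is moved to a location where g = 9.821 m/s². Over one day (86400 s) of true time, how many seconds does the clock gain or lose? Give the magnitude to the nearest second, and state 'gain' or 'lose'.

gain 141 s

The clock's period scales as T ∝ 1/√g, so T'/T = √(9.789/9.821) = 0.998370.
In 86400 s of true time the clock registers 86400/0.998370 = 86541.1 s, so it gains 141 s.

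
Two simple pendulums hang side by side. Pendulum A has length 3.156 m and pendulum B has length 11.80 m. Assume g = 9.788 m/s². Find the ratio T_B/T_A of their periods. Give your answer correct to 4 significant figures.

T ∝ √L, so T_B/T_A = √(L_B/L_A) = √(11.80/3.156) = 1.934.

1.934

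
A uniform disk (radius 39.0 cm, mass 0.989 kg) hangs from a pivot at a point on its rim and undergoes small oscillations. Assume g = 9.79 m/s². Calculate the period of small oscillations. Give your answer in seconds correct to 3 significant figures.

1.54 s

I_cm = ½mr² = 0.07521 kg·m². The pivot is at distance d = 0.390 m from the centre of mass.
By the parallel-axis theorem, I = I_cm + md² = 0.07521 + 0.1504 = 0.2256 kg·m².
T = 2π√(I/(mgd)) = 2π√(0.2256/(0.989 × 9.79 × 0.390)) = 1.54 s.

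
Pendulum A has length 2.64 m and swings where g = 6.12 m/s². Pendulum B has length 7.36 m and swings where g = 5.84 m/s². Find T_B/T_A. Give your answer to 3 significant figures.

1.71

T = 2π√(L/g), so T_B/T_A = √((L_B/g_B)/(L_A/g_A)) = √((7.36/5.84)/(2.64/6.12)) = 1.71.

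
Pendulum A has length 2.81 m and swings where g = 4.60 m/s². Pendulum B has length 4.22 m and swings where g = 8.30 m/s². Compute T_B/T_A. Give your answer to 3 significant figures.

0.912

T = 2π√(L/g), so T_B/T_A = √((L_B/g_B)/(L_A/g_A)) = √((4.22/8.30)/(2.81/4.60)) = 0.912.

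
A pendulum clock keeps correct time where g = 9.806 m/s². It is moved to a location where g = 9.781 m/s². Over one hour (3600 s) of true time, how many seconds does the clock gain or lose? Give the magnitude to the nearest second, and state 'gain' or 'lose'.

The clock's period scales as T ∝ 1/√g, so T'/T = √(9.806/9.781) = 1.00128.
In 3600 s of true time the clock registers 3600/1.00128 = 3595.4 s, so it loses 5 s.

lose 5 s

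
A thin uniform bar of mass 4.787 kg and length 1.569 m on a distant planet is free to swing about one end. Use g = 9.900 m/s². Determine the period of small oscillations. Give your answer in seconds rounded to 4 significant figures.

2.042 s

For a physical pendulum T = 2π√(I/(mgd)), with d = 0.78450 m from pivot to centre of mass.
I_cm = mL²/12 = 4.787 × 1.569²/12 = 0.98204 kg·m²; I = I_cm + md² = 0.98204 + 4.787 × 0.78450² = 3.9281 kg·m².
T = 2π√(3.9281/(4.787 × 9.900 × 0.78450)) = 2.042 s.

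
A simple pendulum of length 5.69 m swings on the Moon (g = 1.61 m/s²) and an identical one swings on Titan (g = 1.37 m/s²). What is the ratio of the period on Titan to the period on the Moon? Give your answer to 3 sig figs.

1.08

T ∝ 1/√g, so T₂/T₁ = √(g₁/g₂) = √(1.61/1.37) = 1.08.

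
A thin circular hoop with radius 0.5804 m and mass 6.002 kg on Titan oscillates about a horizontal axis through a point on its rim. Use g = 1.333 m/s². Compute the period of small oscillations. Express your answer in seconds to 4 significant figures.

5.863 s

I_cm = mr² = 2.0219 kg·m². The pivot is at distance d = 0.5804 m from the centre of mass.
By the parallel-axis theorem, I = I_cm + md² = 2.0219 + 2.0219 = 4.0437 kg·m².
T = 2π√(I/(mgd)) = 2π√(4.0437/(6.002 × 1.333 × 0.5804)) = 5.863 s.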